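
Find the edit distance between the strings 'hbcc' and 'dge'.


Building DP table for s1='hbcc' (len 4) and s2='dge' (len 3):
       d  g  e
    0  1  2  3
  h 1  1  2  3
  b 2  2  2  3
  c 3  3  3  3
  c 4  4  4  4
Edit distance = dp[4][3] = 4

4


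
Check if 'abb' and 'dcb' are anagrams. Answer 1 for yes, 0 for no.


Sort characters of 'abb': 'abb'
Sort characters of 'dcb': 'bcd'
Sorted forms differ -> they are NOT anagrams
Result: 0

0


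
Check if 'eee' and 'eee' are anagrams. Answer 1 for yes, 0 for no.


Sort characters of 'eee': 'eee'
Sort characters of 'eee': 'eee'
Sorted forms match -> they ARE anagrams
Result: 1

1


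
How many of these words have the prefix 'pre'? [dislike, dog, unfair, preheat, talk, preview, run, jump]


Checking each word for prefix 'pre':
  'dislike' -> no (count: 0)
  'dog' -> no (count: 0)
  'unfair' -> no (count: 0)
  'preheat' -> YES, starts with 'pre' (count: 1)
  'talk' -> no (count: 1)
  'preview' -> YES, starts with 'pre' (count: 2)
  'run' -> no (count: 2)
  'jump' -> no (count: 2)
Total with prefix 'pre': 2

2


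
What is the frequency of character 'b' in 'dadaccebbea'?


Scanning 'dadaccebbea' for 'b':
  Position 7: 'b' -> MATCH (count: 1)
  Position 8: 'b' -> MATCH (count: 2)
Total occurrences of 'b': 2

2


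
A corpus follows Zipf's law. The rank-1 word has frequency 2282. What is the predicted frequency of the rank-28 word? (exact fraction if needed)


Zipf's law: freq(rank) = f1 / rank
f1 = 2282, rank = 28
freq = 2282 / 28
GCD(2282, 28) = 14
Simplified: 163/2

163/2


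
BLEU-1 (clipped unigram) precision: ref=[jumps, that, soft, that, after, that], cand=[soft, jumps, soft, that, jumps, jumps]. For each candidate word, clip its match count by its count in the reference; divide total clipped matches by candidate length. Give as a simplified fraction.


Reference word counts: {'after': 1, 'jumps': 1, 'soft': 1, 'that': 3}
Checking each candidate word (with clipping):
  'soft' -> in reference (ref count 1, used 1/1) -> match (matches: 1)
  'jumps' -> in reference (ref count 1, used 1/1) -> match (matches: 2)
  'soft' -> ref count 1 already used up (1/1) -> clipped, no match (matches: 2)
  'that' -> in reference (ref count 3, used 1/3) -> match (matches: 3)
  'jumps' -> ref count 1 already used up (1/1) -> clipped, no match (matches: 3)
  'jumps' -> ref count 1 already used up (1/1) -> clipped, no match (matches: 3)
Clipped matches: 3, Candidate length: 6
Precision = 3/6 = 1/2

1/2


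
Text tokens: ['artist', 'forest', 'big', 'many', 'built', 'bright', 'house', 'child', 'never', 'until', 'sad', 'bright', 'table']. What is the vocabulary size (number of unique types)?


Listing all tokens and tracking unique types:
  Token 1: 'artist' -> NEW (unique so far: 1)
  Token 2: 'forest' -> NEW (unique so far: 2)
  Token 3: 'big' -> NEW (unique so far: 3)
  Token 4: 'many' -> NEW (unique so far: 4)
  Token 5: 'built' -> NEW (unique so far: 5)
  Token 6: 'bright' -> NEW (unique so far: 6)
  Token 7: 'house' -> NEW (unique so far: 7)
  Token 8: 'child' -> NEW (unique so far: 8)
  Token 9: 'never' -> NEW (unique so far: 9)
  Token 10: 'until' -> NEW (unique so far: 10)
  Token 11: 'sad' -> NEW (unique so far: 11)
  Token 12: 'bright' -> duplicate (unique so far: 11)
  Token 13: 'table' -> NEW (unique so far: 12)
Unique types: ('artist', 'big', 'bright', 'built', 'child', 'forest', 'house', 'many', 'never', 'sad', 'table', 'until')
Vocabulary size: 12

12


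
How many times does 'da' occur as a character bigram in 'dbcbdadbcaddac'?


Scanning 'dbcbdadbcaddac' for bigram 'da':
  Position 0: 'db' -> no
  Position 1: 'bc' -> no
  Position 2: 'cb' -> no
  Position 3: 'bd' -> no
  Position 4: 'da' -> MATCH
  Position 5: 'ad' -> no
  Position 6: 'db' -> no
  Position 7: 'bc' -> no
  Position 8: 'ca' -> no
  Position 9: 'ad' -> no
  Position 10: 'dd' -> no
  Position 11: 'da' -> MATCH
  Position 12: 'ac' -> no
Total matches: 2

2


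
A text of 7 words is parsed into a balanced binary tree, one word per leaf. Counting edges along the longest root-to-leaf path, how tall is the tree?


In a balanced binary tree with n leaves the deepest leaf is ceil(log2(n)) edges below the root.
log2(7) = 2.8074
ceil(2.8074) = 3
height (edges) = 3

3


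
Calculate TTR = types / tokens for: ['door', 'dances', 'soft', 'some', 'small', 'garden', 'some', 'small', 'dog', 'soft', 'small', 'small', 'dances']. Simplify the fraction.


Tokens: 13
Unique types: ('dances', 'dog', 'door', 'garden', 'small', 'soft', 'some') = 7
TTR = 7/13
Already in lowest terms.

7/13


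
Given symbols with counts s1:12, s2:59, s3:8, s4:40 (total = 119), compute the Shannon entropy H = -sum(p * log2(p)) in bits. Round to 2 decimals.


Computing entropy H = -sum(p_i * log2(p_i)):
  s1: p = 12/119 = 0.1008, -p*log2(p) = 0.3338
  s2: p = 59/119 = 0.4958, -p*log2(p) = 0.5018
  s3: p = 8/119 = 0.0672, -p*log2(p) = 0.2618
  s4: p = 40/119 = 0.3361, -p*log2(p) = 0.5287
H = sum of terms = 1.6261
Rounded to 2 decimals: 1.63

1.63


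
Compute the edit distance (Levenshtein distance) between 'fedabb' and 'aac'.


Building DP table for s1='fedabb' (len 6) and s2='aac' (len 3):
       a  a  c
    0  1  2  3
  f 1  1  2  3
  e 2  2  2  3
  d 3  3  3  3
  a 4  3  3  4
  b 5  4  4  4
  b 6  5  5  5
Edit distance = dp[6][3] = 5

5


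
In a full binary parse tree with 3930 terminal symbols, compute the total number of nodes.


Leaf nodes (terminals): 3930
Internal nodes = n - 1 = 3930 - 1 = 3929
Total = leaves + internal = 3930 + 3929 = 7859

7859


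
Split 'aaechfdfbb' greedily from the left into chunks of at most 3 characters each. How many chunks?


'aaechfdfbb' has 10 characters.
Chunking with max size 3:
  Chunk 1: 'aae' (positions 0-2)
  Chunk 2: 'chf' (positions 3-5)
  Chunk 3: 'dfb' (positions 6-8)
  Chunk 4: 'b' (positions 9-9)
Total chunks: ceil(10 / 3) = 4

4


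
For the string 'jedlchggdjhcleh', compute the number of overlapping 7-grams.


String 'jedlchggdjhcleh' has length L = 15.
Number of overlapping n-grams = L - n + 1
Substituting: 15 - 7 + 1 = 9

9


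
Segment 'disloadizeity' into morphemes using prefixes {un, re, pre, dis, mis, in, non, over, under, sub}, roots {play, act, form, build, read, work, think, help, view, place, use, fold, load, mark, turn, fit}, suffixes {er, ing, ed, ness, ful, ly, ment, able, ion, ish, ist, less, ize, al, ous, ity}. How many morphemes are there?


Segmenting 'disloadizeity' against the inventory:
  'dis' -> prefix (morpheme 1)
  'load' -> root (morpheme 2)
  'ize' -> suffix (morpheme 3)
  'ity' -> suffix (morpheme 4)
Total morphemes: 4

4


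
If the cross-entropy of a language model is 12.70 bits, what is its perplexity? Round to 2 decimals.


Perplexity formula: PP = 2^H
H = 12.70
PP = 2^12.70
Decompose: 2^12.70 = 2^12 * 2^0.70
2^12 = 4096, 2^0.70 ~ 1.6245048
PP ~ 4096 * 1.6245048 = 6653.9716608
Rounded to 2 decimals: 6653.97

6653.97


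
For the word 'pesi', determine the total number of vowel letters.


Scanning each character of 'pesi':
  Position 1: 'p' -> consonant (running count: 0)
  Position 2: 'e' -> vowel (running count: 1)
  Position 3: 's' -> consonant (running count: 1)
  Position 4: 'i' -> vowel (running count: 2)
Total vowels: 2

2


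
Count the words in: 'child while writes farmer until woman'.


Counting words by splitting on spaces:
  Word 1: 'child'
  Word 2: 'while'
  Word 3: 'writes'
  Word 4: 'farmer'
  Word 5: 'until'
  Word 6: 'woman'
Total words: 6

6


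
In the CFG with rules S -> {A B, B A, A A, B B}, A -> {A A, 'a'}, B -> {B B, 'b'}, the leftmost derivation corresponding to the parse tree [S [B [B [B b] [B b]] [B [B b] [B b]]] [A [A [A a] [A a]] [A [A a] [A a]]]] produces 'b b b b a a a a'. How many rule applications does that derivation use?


Every bracketed nonterminal node [X ...] in the tree is produced by exactly one rule application.
Reading the tree off as a leftmost derivation:
  Step 1: S  =>  B A   (applied S -> B A)
  Step 2: B A  =>  B B A   (applied B -> B B)
  Step 3: B B A  =>  B B B A   (applied B -> B B)
  Step 4: B B B A  =>  b B B A   (applied B -> b)
  Step 5: b B B A  =>  b b B A   (applied B -> b)
  Step 6: b b B A  =>  b b B B A   (applied B -> B B)
  Step 7: b b B B A  =>  b b b B A   (applied B -> b)
  Step 8: b b b B A  =>  b b b b A   (applied B -> b)
  Step 9: b b b b A  =>  b b b b A A   (applied A -> A A)
  Step 10: b b b b A A  =>  b b b b A A A   (applied A -> A A)
  Step 11: b b b b A A A  =>  b b b b a A A   (applied A -> a)
  Step 12: b b b b a A A  =>  b b b b a a A   (applied A -> a)
  Step 13: b b b b a a A  =>  b b b b a a A A   (applied A -> A A)
  Step 14: b b b b a a A A  =>  b b b b a a a A   (applied A -> a)
  Step 15: b b b b a a a A  =>  b b b b a a a a   (applied A -> a)
Final yield: b b b b a a a a
Total rewrite steps: 15

15


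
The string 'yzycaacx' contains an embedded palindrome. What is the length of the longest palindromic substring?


Scanning 'yzycaacx' for palindromic substrings.
Substring at positions 3-6: 'caac'.
Check: reverse('caac') = 'caac' -> palindrome confirmed.
Neighbouring characters ('y' / 'x') break symmetry, so it cannot extend further.
No longer palindromic substring exists; longest length = 4

4


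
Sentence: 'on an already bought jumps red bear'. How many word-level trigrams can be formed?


Word trigrams from [7] words:
  Trigram 1: (on an already)
  Trigram 2: (an already bought)
  Trigram 3: (already bought jumps)
  Trigram 4: (bought jumps red)
  Trigram 5: (jumps red bear)
Total word trigrams: 7 - 2 = 5

5


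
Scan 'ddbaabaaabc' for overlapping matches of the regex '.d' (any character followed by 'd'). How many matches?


Pattern: .d means any character followed by 'd'.
Scanning 'ddbaabaaabc' position-by-position:
  Pos 0: window 'dd' -> MATCH
  Pos 1: window 'db' -> no
  Pos 2: window 'ba' -> no
  Pos 3: window 'aa' -> no
  Pos 4: window 'ab' -> no
  Pos 5: window 'ba' -> no
  Pos 6: window 'aa' -> no
  Pos 7: window 'aa' -> no
  Pos 8: window 'ab' -> no
  Pos 9: window 'bc' -> no
  Pos 10: window 'c' -> no
Total matches: 1

1


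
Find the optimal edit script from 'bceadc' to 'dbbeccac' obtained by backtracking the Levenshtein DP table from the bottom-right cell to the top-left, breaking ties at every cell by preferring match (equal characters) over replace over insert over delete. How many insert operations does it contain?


Edit distance = 5. Backtracking from cell (6, 8) with preference match > replace > insert > delete,
then listing the resulting alignment 'bceadc' -> 'dbbeccac' left to right:
  Step 1: insert 'd' [insertion #1]
  Step 2: keep 'b'
  Step 3: replace c->b
  Step 4: keep 'e'
  Step 5: insert 'c' [insertion #2]
  Step 6: replace a->c
  Step 7: replace d->a
  Step 8: keep 'c'
Total insertions: 2

2


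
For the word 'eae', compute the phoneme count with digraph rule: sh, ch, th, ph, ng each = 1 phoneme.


Parsing 'eae' greedily, digraphs first:
  'e' -> vowel phoneme (phonemes so far: 1)
  'a' -> vowel phoneme (phonemes so far: 2)
  'e' -> vowel phoneme (phonemes so far: 3)
Total phonemes: 3

3


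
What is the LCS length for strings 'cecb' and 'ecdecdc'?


DP table for LCS of 'cecb' and 'ecdecdc':
       e  c  d  e  c  d  c
    0  0  0  0  0  0  0  0
  c 0  0  1  1  1  1  1  1
  e 0  1  1  1  2  2  2  2
  c 0  1  2  2  2  3  3  3
  b 0  1  2  2  2  3  3  3
LCS: 'cec'
LCS length = 3

3


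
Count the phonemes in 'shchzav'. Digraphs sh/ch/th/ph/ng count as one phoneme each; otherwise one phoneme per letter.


Parsing 'shchzav' greedily, digraphs first:
  'sh' -> digraph (1 consonant phoneme) (phonemes so far: 1)
  'ch' -> digraph (1 consonant phoneme) (phonemes so far: 2)
  'z' -> consonant phoneme (phonemes so far: 3)
  'a' -> vowel phoneme (phonemes so far: 4)
  'v' -> consonant phoneme (phonemes so far: 5)
Total phonemes: 5

5


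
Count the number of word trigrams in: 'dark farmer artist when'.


Word trigrams from [4] words:
  Trigram 1: (dark farmer artist)
  Trigram 2: (farmer artist when)
Total word trigrams: 4 - 2 = 2

2


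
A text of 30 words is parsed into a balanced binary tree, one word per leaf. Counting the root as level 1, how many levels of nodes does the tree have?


In a balanced binary tree with n leaves the deepest leaf is ceil(log2(n)) edges below the root,
so counting node levels inclusive of root and leaves gives ceil(log2(n)) + 1 levels.
log2(30) = 4.9069
ceil(4.9069) = 5
levels = 5 + 1 = 6

6


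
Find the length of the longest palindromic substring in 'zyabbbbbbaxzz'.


Scanning 'zyabbbbbbaxzz' for palindromic substrings.
Substring at positions 2-9: 'abbbbbba'.
Check: reverse('abbbbbba') = 'abbbbbba' -> palindrome confirmed.
Neighbouring characters ('y' / 'x') break symmetry, so it cannot extend further.
No longer palindromic substring exists; longest length = 8

8


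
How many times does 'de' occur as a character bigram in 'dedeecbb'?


Scanning 'dedeecbb' for bigram 'de':
  Position 0: 'de' -> MATCH
  Position 1: 'ed' -> no
  Position 2: 'de' -> MATCH
  Position 3: 'ee' -> no
  Position 4: 'ec' -> no
  Position 5: 'cb' -> no
  Position 6: 'bb' -> no
Total matches: 2

2


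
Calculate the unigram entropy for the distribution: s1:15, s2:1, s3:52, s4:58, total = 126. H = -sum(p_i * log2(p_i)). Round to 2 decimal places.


Computing entropy H = -sum(p_i * log2(p_i)):
  s1: p = 15/126 = 0.1190, -p*log2(p) = 0.3655
  s2: p = 1/126 = 0.0079, -p*log2(p) = 0.0554
  s3: p = 52/126 = 0.4127, -p*log2(p) = 0.5269
  s4: p = 58/126 = 0.4603, -p*log2(p) = 0.5152
H = sum of terms = 1.4630
Rounded to 2 decimals: 1.46

1.46


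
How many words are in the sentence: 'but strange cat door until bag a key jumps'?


Counting words by splitting on spaces:
  Word 1: 'but'
  Word 2: 'strange'
  Word 3: 'cat'
  Word 4: 'door'
  Word 5: 'until'
  Word 6: 'bag'
  Word 7: 'a'
  Word 8: 'key'
  Word 9: 'jumps'
Total words: 9

9


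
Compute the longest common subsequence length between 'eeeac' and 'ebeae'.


DP table for LCS of 'eeeac' and 'ebeae':
       e  b  e  a  e
    0  0  0  0  0  0
  e 0  1  1  1  1  1
  e 0  1  1  2  2  2
  e 0  1  1  2  2  3
  a 0  1  1  2  3  3
  c 0  1  1  2  3  3
LCS: 'eee'
LCS length = 3

3


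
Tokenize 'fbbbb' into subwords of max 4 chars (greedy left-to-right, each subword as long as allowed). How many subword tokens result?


'fbbbb' has 5 characters.
Chunking with max size 4:
  Chunk 1: 'fbbb' (positions 0-3)
  Chunk 2: 'b' (positions 4-4)
Total chunks: ceil(5 / 4) = 2

2


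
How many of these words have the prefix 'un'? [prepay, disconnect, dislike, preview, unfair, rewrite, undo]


Checking each word for prefix 'un':
  'prepay' -> no (count: 0)
  'disconnect' -> no (count: 0)
  'dislike' -> no (count: 0)
  'preview' -> no (count: 0)
  'unfair' -> YES, starts with 'un' (count: 1)
  'rewrite' -> no (count: 1)
  'undo' -> YES, starts with 'un' (count: 2)
Total with prefix 'un': 2

2


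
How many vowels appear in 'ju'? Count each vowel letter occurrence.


Scanning each character of 'ju':
  Position 1: 'j' -> consonant (running count: 0)
  Position 2: 'u' -> vowel (running count: 1)
Total vowels: 1

1


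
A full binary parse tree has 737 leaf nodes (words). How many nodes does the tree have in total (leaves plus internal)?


Leaf nodes (terminals): 737
Internal nodes = n - 1 = 737 - 1 = 736
Total = leaves + internal = 737 + 736 = 1473

1473


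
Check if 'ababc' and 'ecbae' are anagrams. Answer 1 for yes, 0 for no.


Sort characters of 'ababc': 'aabbc'
Sort characters of 'ecbae': 'abcee'
Sorted forms differ -> they are NOT anagrams
Result: 0

0


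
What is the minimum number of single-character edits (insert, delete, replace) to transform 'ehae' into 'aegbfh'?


Building DP table for s1='ehae' (len 4) and s2='aegbfh' (len 6):
       a  e  g  b  f  h
    0  1  2  3  4  5  6
  e 1  1  1  2  3  4  5
  h 2  2  2  2  3  4  4
  a 3  2  3  3  3  4  5
  e 4  3  2  3  4  4  5
Edit distance = dp[4][6] = 5

5


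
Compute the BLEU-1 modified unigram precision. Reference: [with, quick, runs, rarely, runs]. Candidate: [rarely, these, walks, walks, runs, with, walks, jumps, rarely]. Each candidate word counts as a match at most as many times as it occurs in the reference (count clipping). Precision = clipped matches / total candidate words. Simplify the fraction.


Reference word counts: {'quick': 1, 'rarely': 1, 'runs': 2, 'with': 1}
Checking each candidate word (with clipping):
  'rarely' -> in reference (ref count 1, used 1/1) -> match (matches: 1)
  'these' -> not in reference -> no match (matches: 1)
  'walks' -> not in reference -> no match (matches: 1)
  'walks' -> not in reference -> no match (matches: 1)
  'runs' -> in reference (ref count 2, used 1/2) -> match (matches: 2)
  'with' -> in reference (ref count 1, used 1/1) -> match (matches: 3)
  'walks' -> not in reference -> no match (matches: 3)
  'jumps' -> not in reference -> no match (matches: 3)
  'rarely' -> ref count 1 already used up (1/1) -> clipped, no match (matches: 3)
Clipped matches: 3, Candidate length: 9
Precision = 3/9 = 1/3

1/3


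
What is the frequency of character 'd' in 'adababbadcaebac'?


Scanning 'adababbadcaebac' for 'd':
  Position 1: 'd' -> MATCH (count: 1)
  Position 8: 'd' -> MATCH (count: 2)
Total occurrences of 'd': 2

2


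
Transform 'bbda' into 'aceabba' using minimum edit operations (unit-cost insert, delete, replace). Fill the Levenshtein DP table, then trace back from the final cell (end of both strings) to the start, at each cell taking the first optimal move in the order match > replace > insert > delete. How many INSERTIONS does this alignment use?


Edit distance = 5. Backtracking from cell (4, 7) with preference match > replace > insert > delete,
then listing the resulting alignment 'bbda' -> 'aceabba' left to right:
  Step 1: insert 'a' [insertion #1]
  Step 2: insert 'c' [insertion #2]
  Step 3: insert 'e' [insertion #3]
  Step 4: replace b->a
  Step 5: keep 'b'
  Step 6: replace d->b
  Step 7: keep 'a'
Total insertions: 3

3


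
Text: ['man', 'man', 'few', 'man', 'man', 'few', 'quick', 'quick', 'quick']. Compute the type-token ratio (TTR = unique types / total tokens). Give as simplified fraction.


Tokens: 9
Unique types: ('few', 'man', 'quick') = 3
TTR = 3/9
Simplify: divide both by 3 -> 1/3
TTR = 1/3

1/3


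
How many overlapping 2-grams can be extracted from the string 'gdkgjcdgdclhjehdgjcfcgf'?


String 'gdkgjcdgdclhjehdgjcfcgf' has length L = 23.
Number of overlapping n-grams = L - n + 1
Substituting: 23 - 2 + 1 = 22

22


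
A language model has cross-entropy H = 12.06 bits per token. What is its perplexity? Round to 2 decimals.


Perplexity formula: PP = 2^H
H = 12.06
PP = 2^12.06
Decompose: 2^12.06 = 2^12 * 2^0.06
2^12 = 4096, 2^0.06 ~ 1.0424658
PP ~ 4096 * 1.0424658 = 4269.9399168
Rounded to 2 decimals: 4269.94

4269.94


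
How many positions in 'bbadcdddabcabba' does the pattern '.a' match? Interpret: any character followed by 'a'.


Pattern: .a means any character followed by 'a'.
Scanning 'bbadcdddabcabba' position-by-position:
  Pos 0: window 'bb' -> no
  Pos 1: window 'ba' -> MATCH
  Pos 2: window 'ad' -> no
  Pos 3: window 'dc' -> no
  Pos 4: window 'cd' -> no
  Pos 5: window 'dd' -> no
  Pos 6: window 'dd' -> no
  Pos 7: window 'da' -> MATCH
  Pos 8: window 'ab' -> no
  Pos 9: window 'bc' -> no
  Pos 10: window 'ca' -> MATCH
  Pos 11: window 'ab' -> no
  Pos 12: window 'bb' -> no
  Pos 13: window 'ba' -> MATCH
  Pos 14: window 'a' -> no
Total matches: 4

4


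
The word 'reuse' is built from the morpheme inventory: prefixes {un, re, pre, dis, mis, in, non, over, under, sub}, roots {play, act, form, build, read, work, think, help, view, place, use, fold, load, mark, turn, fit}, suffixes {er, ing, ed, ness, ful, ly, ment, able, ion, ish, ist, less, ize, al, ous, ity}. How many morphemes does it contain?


Segmenting 'reuse' against the inventory:
  're' -> prefix (morpheme 1)
  'use' -> root (morpheme 2)
Total morphemes: 2

2


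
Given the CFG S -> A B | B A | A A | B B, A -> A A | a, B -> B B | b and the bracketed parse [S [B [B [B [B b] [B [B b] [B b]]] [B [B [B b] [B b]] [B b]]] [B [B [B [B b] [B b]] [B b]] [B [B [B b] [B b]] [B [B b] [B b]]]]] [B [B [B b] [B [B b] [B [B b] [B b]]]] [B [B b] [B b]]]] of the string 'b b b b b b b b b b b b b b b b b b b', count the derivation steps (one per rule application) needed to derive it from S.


Every bracketed nonterminal node [X ...] in the tree is produced by exactly one rule application.
Reading the tree off as a leftmost derivation:
  Step 1: S  =>  B B   (applied S -> B B)
  Step 2: B B  =>  B B B   (applied B -> B B)
  Step 3: B B B  =>  B B B B   (applied B -> B B)
  Step 4: B B B B  =>  B B B B B   (applied B -> B B)
  Step 5: B B B B B  =>  b B B B B   (applied B -> b)
  Step 6: b B B B B  =>  b B B B B B   (applied B -> B B)
  Step 7: b B B B B B  =>  b b B B B B   (applied B -> b)
  Step 8: b b B B B B  =>  b b b B B B   (applied B -> b)
  Step 9: b b b B B B  =>  b b b B B B B   (applied B -> B B)
  Step 10: b b b B B B B  =>  b b b B B B B B   (applied B -> B B)
  Step 11: b b b B B B B B  =>  b b b b B B B B   (applied B -> b)
  Step 12: b b b b B B B B  =>  b b b b b B B B   (applied B -> b)
  Step 13: b b b b b B B B  =>  b b b b b b B B   (applied B -> b)
  Step 14: b b b b b b B B  =>  b b b b b b B B B   (applied B -> B B)
  Step 15: b b b b b b B B B  =>  b b b b b b B B B B   (applied B -> B B)
  Step 16: b b b b b b B B B B  =>  b b b b b b B B B B B   (applied B -> B B)
  Step 17: b b b b b b B B B B B  =>  b b b b b b b B B B B   (applied B -> b)
  Step 18: b b b b b b b B B B B  =>  b b b b b b b b B B B   (applied B -> b)
  Step 19: b b b b b b b b B B B  =>  b b b b b b b b b B B   (applied B -> b)
  Step 20: b b b b b b b b b B B  =>  b b b b b b b b b B B B   (applied B -> B B)
  Step 21: b b b b b b b b b B B B  =>  b b b b b b b b b B B B B   (applied B -> B B)
  Step 22: b b b b b b b b b B B B B  =>  b b b b b b b b b b B B B   (applied B -> b)
  Step 23: b b b b b b b b b b B B B  =>  b b b b b b b b b b b B B   (applied B -> b)
  Step 24: b b b b b b b b b b b B B  =>  b b b b b b b b b b b B B B   (applied B -> B B)
  Step 25: b b b b b b b b b b b B B B  =>  b b b b b b b b b b b b B B   (applied B -> b)
  Step 26: b b b b b b b b b b b b B B  =>  b b b b b b b b b b b b b B   (applied B -> b)
  Step 27: b b b b b b b b b b b b b B  =>  b b b b b b b b b b b b b B B   (applied B -> B B)
  Step 28: b b b b b b b b b b b b b B B  =>  b b b b b b b b b b b b b B B B   (applied B -> B B)
  Step 29: b b b b b b b b b b b b b B B B  =>  b b b b b b b b b b b b b b B B   (applied B -> b)
  Step 30: b b b b b b b b b b b b b b B B  =>  b b b b b b b b b b b b b b B B B   (applied B -> B B)
  Step 31: b b b b b b b b b b b b b b B B B  =>  b b b b b b b b b b b b b b b B B   (applied B -> b)
  Step 32: b b b b b b b b b b b b b b b B B  =>  b b b b b b b b b b b b b b b B B B   (applied B -> B B)
  Step 33: b b b b b b b b b b b b b b b B B B  =>  b b b b b b b b b b b b b b b b B B   (applied B -> b)
  Step 34: b b b b b b b b b b b b b b b b B B  =>  b b b b b b b b b b b b b b b b b B   (applied B -> b)
  Step 35: b b b b b b b b b b b b b b b b b B  =>  b b b b b b b b b b b b b b b b b B B   (applied B -> B B)
  Step 36: b b b b b b b b b b b b b b b b b B B  =>  b b b b b b b b b b b b b b b b b b B   (applied B -> b)
  Step 37: b b b b b b b b b b b b b b b b b b B  =>  b b b b b b b b b b b b b b b b b b b   (applied B -> b)
Final yield: b b b b b b b b b b b b b b b b b b b
Total rewrite steps: 37

37


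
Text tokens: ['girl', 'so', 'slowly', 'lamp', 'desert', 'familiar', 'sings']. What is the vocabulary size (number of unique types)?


Listing all tokens and tracking unique types:
  Token 1: 'girl' -> NEW (unique so far: 1)
  Token 2: 'so' -> NEW (unique so far: 2)
  Token 3: 'slowly' -> NEW (unique so far: 3)
  Token 4: 'lamp' -> NEW (unique so far: 4)
  Token 5: 'desert' -> NEW (unique so far: 5)
  Token 6: 'familiar' -> NEW (unique so far: 6)
  Token 7: 'sings' -> NEW (unique so far: 7)
Unique types: ('desert', 'familiar', 'girl', 'lamp', 'sings', 'slowly', 'so')
Vocabulary size: 7

7


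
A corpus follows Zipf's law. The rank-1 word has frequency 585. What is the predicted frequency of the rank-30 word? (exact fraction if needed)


Zipf's law: freq(rank) = f1 / rank
f1 = 585, rank = 30
freq = 585 / 30
GCD(585, 30) = 15
Simplified: 39/2

39/2


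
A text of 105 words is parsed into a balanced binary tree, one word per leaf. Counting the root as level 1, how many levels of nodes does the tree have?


In a balanced binary tree with n leaves the deepest leaf is ceil(log2(n)) edges below the root,
so counting node levels inclusive of root and leaves gives ceil(log2(n)) + 1 levels.
log2(105) = 6.7142
ceil(6.7142) = 7
levels = 7 + 1 = 8

8


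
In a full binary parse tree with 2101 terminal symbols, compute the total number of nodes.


Leaf nodes (terminals): 2101
Internal nodes = n - 1 = 2101 - 1 = 2100
Total = leaves + internal = 2101 + 2100 = 4201

4201


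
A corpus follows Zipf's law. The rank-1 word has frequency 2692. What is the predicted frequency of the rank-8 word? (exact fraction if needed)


Zipf's law: freq(rank) = f1 / rank
f1 = 2692, rank = 8
freq = 2692 / 8
GCD(2692, 8) = 4
Simplified: 673/2

673/2


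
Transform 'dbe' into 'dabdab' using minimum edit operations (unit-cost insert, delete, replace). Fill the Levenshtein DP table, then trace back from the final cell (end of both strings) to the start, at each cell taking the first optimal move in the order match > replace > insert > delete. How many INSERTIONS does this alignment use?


Edit distance = 4. Backtracking from cell (3, 6) with preference match > replace > insert > delete,
then listing the resulting alignment 'dbe' -> 'dabdab' left to right:
  Step 1: keep 'd'
  Step 2: insert 'a' [insertion #1]
  Step 3: keep 'b'
  Step 4: insert 'd' [insertion #2]
  Step 5: insert 'a' [insertion #3]
  Step 6: replace e->b
Total insertions: 3

3


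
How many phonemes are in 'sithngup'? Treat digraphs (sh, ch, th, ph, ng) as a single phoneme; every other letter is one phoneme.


Parsing 'sithngup' greedily, digraphs first:
  's' -> consonant phoneme (phonemes so far: 1)
  'i' -> vowel phoneme (phonemes so far: 2)
  'th' -> digraph (1 consonant phoneme) (phonemes so far: 3)
  'ng' -> digraph (1 consonant phoneme) (phonemes so far: 4)
  'u' -> vowel phoneme (phonemes so far: 5)
  'p' -> consonant phoneme (phonemes so far: 6)
Total phonemes: 6

6


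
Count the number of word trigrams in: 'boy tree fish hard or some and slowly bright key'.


Word trigrams from [10] words:
  Trigram 1: (boy tree fish)
  Trigram 2: (tree fish hard)
  Trigram 3: (fish hard or)
  Trigram 4: (hard or some)
  Trigram 5: (or some and)
  Trigram 6: (some and slowly)
  Trigram 7: (and slowly bright)
  Trigram 8: (slowly bright key)
Total word trigrams: 10 - 2 = 8

8


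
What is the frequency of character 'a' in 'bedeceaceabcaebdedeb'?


Scanning 'bedeceaceabcaebdedeb' for 'a':
  Position 6: 'a' -> MATCH (count: 1)
  Position 9: 'a' -> MATCH (count: 2)
  Position 12: 'a' -> MATCH (count: 3)
Total occurrences of 'a': 3

3


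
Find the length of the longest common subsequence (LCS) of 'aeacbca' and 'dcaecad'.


DP table for LCS of 'aeacbca' and 'dcaecad':
       d  c  a  e  c  a  d
    0  0  0  0  0  0  0  0
  a 0  0  0  1  1  1  1  1
  e 0  0  0  1  2  2  2  2
  a 0  0  0  1  2  2  3  3
  c 0  0  1  1  2  3  3  3
  b 0  0  1  1  2  3  3  3
  c 0  0  1  1  2  3  3  3
  a 0  0  1  2  2  3  4  4
LCS: 'aeca'
LCS length = 4

4


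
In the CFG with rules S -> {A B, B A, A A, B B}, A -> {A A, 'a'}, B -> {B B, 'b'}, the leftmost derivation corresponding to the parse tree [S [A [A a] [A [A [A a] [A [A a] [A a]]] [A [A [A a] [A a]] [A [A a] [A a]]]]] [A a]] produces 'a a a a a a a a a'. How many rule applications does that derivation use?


Every bracketed nonterminal node [X ...] in the tree is produced by exactly one rule application.
Reading the tree off as a leftmost derivation:
  Step 1: S  =>  A A   (applied S -> A A)
  Step 2: A A  =>  A A A   (applied A -> A A)
  Step 3: A A A  =>  a A A   (applied A -> a)
  Step 4: a A A  =>  a A A A   (applied A -> A A)
  Step 5: a A A A  =>  a A A A A   (applied A -> A A)
  Step 6: a A A A A  =>  a a A A A   (applied A -> a)
  Step 7: a a A A A  =>  a a A A A A   (applied A -> A A)
  Step 8: a a A A A A  =>  a a a A A A   (applied A -> a)
  Step 9: a a a A A A  =>  a a a a A A   (applied A -> a)
  Step 10: a a a a A A  =>  a a a a A A A   (applied A -> A A)
  Step 11: a a a a A A A  =>  a a a a A A A A   (applied A -> A A)
  Step 12: a a a a A A A A  =>  a a a a a A A A   (applied A -> a)
  Step 13: a a a a a A A A  =>  a a a a a a A A   (applied A -> a)
  Step 14: a a a a a a A A  =>  a a a a a a A A A   (applied A -> A A)
  Step 15: a a a a a a A A A  =>  a a a a a a a A A   (applied A -> a)
  Step 16: a a a a a a a A A  =>  a a a a a a a a A   (applied A -> a)
  Step 17: a a a a a a a a A  =>  a a a a a a a a a   (applied A -> a)
Final yield: a a a a a a a a a
Total rewrite steps: 17

17


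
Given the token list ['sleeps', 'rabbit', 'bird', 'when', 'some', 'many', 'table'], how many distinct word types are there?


Listing all tokens and tracking unique types:
  Token 1: 'sleeps' -> NEW (unique so far: 1)
  Token 2: 'rabbit' -> NEW (unique so far: 2)
  Token 3: 'bird' -> NEW (unique so far: 3)
  Token 4: 'when' -> NEW (unique so far: 4)
  Token 5: 'some' -> NEW (unique so far: 5)
  Token 6: 'many' -> NEW (unique so far: 6)
  Token 7: 'table' -> NEW (unique so far: 7)
Unique types: ('bird', 'many', 'rabbit', 'sleeps', 'some', 'table', 'when')
Vocabulary size: 7

7


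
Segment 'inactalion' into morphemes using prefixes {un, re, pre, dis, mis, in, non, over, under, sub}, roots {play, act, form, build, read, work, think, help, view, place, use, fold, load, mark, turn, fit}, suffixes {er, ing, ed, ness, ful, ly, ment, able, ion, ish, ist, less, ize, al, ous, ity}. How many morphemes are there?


Segmenting 'inactalion' against the inventory:
  'in' -> prefix (morpheme 1)
  'act' -> root (morpheme 2)
  'al' -> suffix (morpheme 3)
  'ion' -> suffix (morpheme 4)
Total morphemes: 4

4


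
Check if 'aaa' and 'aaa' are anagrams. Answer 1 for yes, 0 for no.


Sort characters of 'aaa': 'aaa'
Sort characters of 'aaa': 'aaa'
Sorted forms match -> they ARE anagrams
Result: 1

1


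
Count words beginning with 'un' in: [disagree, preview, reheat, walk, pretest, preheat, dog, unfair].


Checking each word for prefix 'un':
  'disagree' -> no (count: 0)
  'preview' -> no (count: 0)
  'reheat' -> no (count: 0)
  'walk' -> no (count: 0)
  'pretest' -> no (count: 0)
  'preheat' -> no (count: 0)
  'dog' -> no (count: 0)
  'unfair' -> YES, starts with 'un' (count: 1)
Total with prefix 'un': 1

1


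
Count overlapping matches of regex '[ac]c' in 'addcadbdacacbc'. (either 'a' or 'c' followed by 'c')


Pattern: [ac]c means either 'a' or 'c' followed by 'c'.
Scanning 'addcadbdacacbc' position-by-position:
  Pos 0: window 'ad' -> no
  Pos 1: window 'dd' -> no
  Pos 2: window 'dc' -> no
  Pos 3: window 'ca' -> no
  Pos 4: window 'ad' -> no
  Pos 5: window 'db' -> no
  Pos 6: window 'bd' -> no
  Pos 7: window 'da' -> no
  Pos 8: window 'ac' -> MATCH
  Pos 9: window 'ca' -> no
  Pos 10: window 'ac' -> MATCH
  Pos 11: window 'cb' -> no
  Pos 12: window 'bc' -> no
  Pos 13: window 'c' -> no
Total matches: 2

2


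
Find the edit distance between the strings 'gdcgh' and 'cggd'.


Building DP table for s1='gdcgh' (len 5) and s2='cggd' (len 4):
       c  g  g  d
    0  1  2  3  4
  g 1  1  1  2  3
  d 2  2  2  2  2
  c 3  2  3  3  3
  g 4  3  2  3  4
  h 5  4  3  3  4
Edit distance = dp[5][4] = 4

4


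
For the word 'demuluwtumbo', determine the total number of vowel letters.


Scanning each character of 'demuluwtumbo':
  Position 1: 'd' -> consonant (running count: 0)
  Position 2: 'e' -> vowel (running count: 1)
  Position 3: 'm' -> consonant (running count: 1)
  Position 4: 'u' -> vowel (running count: 2)
  Position 5: 'l' -> consonant (running count: 2)
  Position 6: 'u' -> vowel (running count: 3)
  Position 7: 'w' -> consonant (running count: 3)
  Position 8: 't' -> consonant (running count: 3)
  Position 9: 'u' -> vowel (running count: 4)
  Position 10: 'm' -> consonant (running count: 4)
  Position 11: 'b' -> consonant (running count: 4)
  Position 12: 'o' -> vowel (running count: 5)
Total vowels: 5

5


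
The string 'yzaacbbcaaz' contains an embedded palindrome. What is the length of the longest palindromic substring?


Scanning 'yzaacbbcaaz' for palindromic substrings.
Substring at positions 1-10: 'zaacbbcaaz'.
Check: reverse('zaacbbcaaz') = 'zaacbbcaaz' -> palindrome confirmed.
Neighbouring characters ('y' / '-') break symmetry, so it cannot extend further.
No longer palindromic substring exists; longest length = 10

10


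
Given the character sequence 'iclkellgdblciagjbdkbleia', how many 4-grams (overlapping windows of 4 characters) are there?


String 'iclkellgdblciagjbdkbleia' has length L = 24.
Number of overlapping n-grams = L - n + 1
Substituting: 24 - 4 + 1 = 21

21


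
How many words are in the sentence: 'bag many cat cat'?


Counting words by splitting on spaces:
  Word 1: 'bag'
  Word 2: 'many'
  Word 3: 'cat'
  Word 4: 'cat'
Total words: 4

4


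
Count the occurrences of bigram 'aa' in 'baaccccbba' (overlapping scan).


Scanning 'baaccccbba' for bigram 'aa':
  Position 0: 'ba' -> no
  Position 1: 'aa' -> MATCH
  Position 2: 'ac' -> no
  Position 3: 'cc' -> no
  Position 4: 'cc' -> no
  Position 5: 'cc' -> no
  Position 6: 'cb' -> no
  Position 7: 'bb' -> no
  Position 8: 'ba' -> no
Total matches: 1

1


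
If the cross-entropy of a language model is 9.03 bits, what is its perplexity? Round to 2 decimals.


Perplexity formula: PP = 2^H
H = 9.03
PP = 2^9.03
Decompose: 2^9.03 = 2^9 * 2^0.03
2^9 = 512, 2^0.03 ~ 1.0210121
PP ~ 512 * 1.0210121 = 522.7581952
Rounded to 2 decimals: 522.76

522.76


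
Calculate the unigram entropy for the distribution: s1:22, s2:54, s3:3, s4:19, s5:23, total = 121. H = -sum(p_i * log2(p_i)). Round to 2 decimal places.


Computing entropy H = -sum(p_i * log2(p_i)):
  s1: p = 22/121 = 0.1818, -p*log2(p) = 0.4472
  s2: p = 54/121 = 0.4463, -p*log2(p) = 0.5195
  s3: p = 3/121 = 0.0248, -p*log2(p) = 0.1322
  s4: p = 19/121 = 0.1570, -p*log2(p) = 0.4194
  s5: p = 23/121 = 0.1901, -p*log2(p) = 0.4553
H = sum of terms = 1.9736
Rounded to 2 decimals: 1.97

1.97


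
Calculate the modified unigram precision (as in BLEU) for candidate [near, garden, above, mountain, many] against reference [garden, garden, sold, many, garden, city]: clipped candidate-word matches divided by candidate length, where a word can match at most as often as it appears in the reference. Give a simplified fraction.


Reference word counts: {'city': 1, 'garden': 3, 'many': 1, 'sold': 1}
Checking each candidate word (with clipping):
  'near' -> not in reference -> no match (matches: 0)
  'garden' -> in reference (ref count 3, used 1/3) -> match (matches: 1)
  'above' -> not in reference -> no match (matches: 1)
  'mountain' -> not in reference -> no match (matches: 1)
  'many' -> in reference (ref count 1, used 1/1) -> match (matches: 2)
Clipped matches: 2, Candidate length: 5
Precision = 2/5

2/5


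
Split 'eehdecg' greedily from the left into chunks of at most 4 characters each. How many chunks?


'eehdecg' has 7 characters.
Chunking with max size 4:
  Chunk 1: 'eehd' (positions 0-3)
  Chunk 2: 'ecg' (positions 4-6)
Total chunks: ceil(7 / 4) = 2

2


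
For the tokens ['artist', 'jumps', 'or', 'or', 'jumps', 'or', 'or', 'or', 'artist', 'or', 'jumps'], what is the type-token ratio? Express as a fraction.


Tokens: 11
Unique types: ('artist', 'jumps', 'or') = 3
TTR = 3/11
Already in lowest terms.

3/11


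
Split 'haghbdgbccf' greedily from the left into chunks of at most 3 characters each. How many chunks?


'haghbdgbccf' has 11 characters.
Chunking with max size 3:
  Chunk 1: 'hag' (positions 0-2)
  Chunk 2: 'hbd' (positions 3-5)
  Chunk 3: 'gbc' (positions 6-8)
  Chunk 4: 'cf' (positions 9-10)
Total chunks: ceil(11 / 3) = 4

4


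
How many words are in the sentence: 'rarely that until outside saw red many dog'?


Counting words by splitting on spaces:
  Word 1: 'rarely'
  Word 2: 'that'
  Word 3: 'until'
  Word 4: 'outside'
  Word 5: 'saw'
  Word 6: 'red'
  Word 7: 'many'
  Word 8: 'dog'
Total words: 8

8


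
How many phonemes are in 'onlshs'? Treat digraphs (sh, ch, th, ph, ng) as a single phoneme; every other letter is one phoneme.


Parsing 'onlshs' greedily, digraphs first:
  'o' -> vowel phoneme (phonemes so far: 1)
  'n' -> consonant phoneme (phonemes so far: 2)
  'l' -> consonant phoneme (phonemes so far: 3)
  'sh' -> digraph (1 consonant phoneme) (phonemes so far: 4)
  's' -> consonant phoneme (phonemes so far: 5)
Total phonemes: 5

5


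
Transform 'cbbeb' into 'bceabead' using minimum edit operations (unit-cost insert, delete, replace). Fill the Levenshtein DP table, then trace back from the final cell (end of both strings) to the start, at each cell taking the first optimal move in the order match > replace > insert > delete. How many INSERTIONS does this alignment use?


Edit distance = 5. Backtracking from cell (5, 8) with preference match > replace > insert > delete,
then listing the resulting alignment 'cbbeb' -> 'bceabead' left to right:
  Step 1: insert 'b' [insertion #1]
  Step 2: keep 'c'
  Step 3: insert 'e' [insertion #2]
  Step 4: replace b->a
  Step 5: keep 'b'
  Step 6: keep 'e'
  Step 7: insert 'a' [insertion #3]
  Step 8: replace b->d
Total insertions: 3

3


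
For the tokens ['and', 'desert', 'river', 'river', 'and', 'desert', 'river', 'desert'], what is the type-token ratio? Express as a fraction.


Tokens: 8
Unique types: ('and', 'desert', 'river') = 3
TTR = 3/8
Already in lowest terms.

3/8


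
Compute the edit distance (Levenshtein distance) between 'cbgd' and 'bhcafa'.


Building DP table for s1='cbgd' (len 4) and s2='bhcafa' (len 6):
       b  h  c  a  f  a
    0  1  2  3  4  5  6
  c 1  1  2  2  3  4  5
  b 2  1  2  3  3  4  5
  g 3  2  2  3  4  4  5
  d 4  3  3  3  4  5  5
Edit distance = dp[4][6] = 5

5


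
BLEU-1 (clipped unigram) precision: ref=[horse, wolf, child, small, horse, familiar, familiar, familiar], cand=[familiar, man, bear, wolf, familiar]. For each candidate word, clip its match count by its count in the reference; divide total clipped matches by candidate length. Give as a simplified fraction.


Reference word counts: {'child': 1, 'familiar': 3, 'horse': 2, 'small': 1, 'wolf': 1}
Checking each candidate word (with clipping):
  'familiar' -> in reference (ref count 3, used 1/3) -> match (matches: 1)
  'man' -> not in reference -> no match (matches: 1)
  'bear' -> not in reference -> no match (matches: 1)
  'wolf' -> in reference (ref count 1, used 1/1) -> match (matches: 2)
  'familiar' -> in reference (ref count 3, used 2/3) -> match (matches: 3)
Clipped matches: 3, Candidate length: 5
Precision = 3/5

3/5


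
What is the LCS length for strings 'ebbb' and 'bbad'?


DP table for LCS of 'ebbb' and 'bbad':
       b  b  a  d
    0  0  0  0  0
  e 0  0  0  0  0
  b 0  1  1  1  1
  b 0  1  2  2  2
  b 0  1  2  2  2
LCS: 'bb'
LCS length = 2

2


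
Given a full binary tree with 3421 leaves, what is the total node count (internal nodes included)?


Leaf nodes (terminals): 3421
Internal nodes = n - 1 = 3421 - 1 = 3420
Total = leaves + internal = 3421 + 3420 = 6841

6841


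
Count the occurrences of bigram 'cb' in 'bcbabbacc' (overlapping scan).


Scanning 'bcbabbacc' for bigram 'cb':
  Position 0: 'bc' -> no
  Position 1: 'cb' -> MATCH
  Position 2: 'ba' -> no
  Position 3: 'ab' -> no
  Position 4: 'bb' -> no
  Position 5: 'ba' -> no
  Position 6: 'ac' -> no
  Position 7: 'cc' -> no
Total matches: 1

1
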